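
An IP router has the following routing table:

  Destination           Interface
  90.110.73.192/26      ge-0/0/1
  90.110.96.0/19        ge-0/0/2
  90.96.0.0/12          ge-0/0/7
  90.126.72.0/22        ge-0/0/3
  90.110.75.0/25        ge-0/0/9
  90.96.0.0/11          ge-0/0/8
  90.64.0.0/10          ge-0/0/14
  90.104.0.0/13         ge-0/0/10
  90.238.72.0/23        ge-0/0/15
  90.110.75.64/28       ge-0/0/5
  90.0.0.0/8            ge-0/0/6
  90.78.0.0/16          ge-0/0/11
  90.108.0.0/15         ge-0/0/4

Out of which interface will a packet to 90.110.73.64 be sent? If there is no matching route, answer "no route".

Routes whose prefix contains 90.110.73.64:
  90.0.0.0/8 (90.0.0.0 - 90.255.255.255) -> ge-0/0/6
  90.64.0.0/10 (90.64.0.0 - 90.127.255.255) -> ge-0/0/14
  90.96.0.0/11 (90.96.0.0 - 90.127.255.255) -> ge-0/0/8
  90.96.0.0/12 (90.96.0.0 - 90.111.255.255) -> ge-0/0/7
  90.104.0.0/13 (90.104.0.0 - 90.111.255.255) -> ge-0/0/10
More-specific entries that do NOT match:
  90.110.75.64/28 (90.110.75.64 - 90.110.75.79) does not contain 90.110.73.64
  90.110.73.192/26 (90.110.73.192 - 90.110.73.255) does not contain 90.110.73.64
  90.110.75.0/25 (90.110.75.0 - 90.110.75.127) does not contain 90.110.73.64
  90.238.72.0/23 (90.238.72.0 - 90.238.73.255) does not contain 90.110.73.64
  90.126.72.0/22 (90.126.72.0 - 90.126.75.255) does not contain 90.110.73.64
  90.110.96.0/19 (90.110.96.0 - 90.110.127.255) does not contain 90.110.73.64
  90.78.0.0/16 (90.78.0.0 - 90.78.255.255) does not contain 90.110.73.64
  90.108.0.0/15 (90.108.0.0 - 90.109.255.255) does not contain 90.110.73.64
Longest matching prefix is /13 -> interface ge-0/0/10.

ge-0/0/10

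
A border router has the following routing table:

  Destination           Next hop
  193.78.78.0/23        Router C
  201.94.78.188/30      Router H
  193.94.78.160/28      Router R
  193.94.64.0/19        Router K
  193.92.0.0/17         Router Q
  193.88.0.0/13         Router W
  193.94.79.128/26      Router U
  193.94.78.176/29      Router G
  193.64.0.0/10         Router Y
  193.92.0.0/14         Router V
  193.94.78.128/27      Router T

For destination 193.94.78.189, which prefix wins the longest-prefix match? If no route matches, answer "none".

Entries matching 193.94.78.189:
  193.64.0.0/10 (193.64.0.0 - 193.127.255.255)
  193.88.0.0/13 (193.88.0.0 - 193.95.255.255)
  193.92.0.0/14 (193.92.0.0 - 193.95.255.255)
  193.94.64.0/19 (193.94.64.0 - 193.94.95.255)
Most specific is 193.94.64.0/19.

193.94.64.0/19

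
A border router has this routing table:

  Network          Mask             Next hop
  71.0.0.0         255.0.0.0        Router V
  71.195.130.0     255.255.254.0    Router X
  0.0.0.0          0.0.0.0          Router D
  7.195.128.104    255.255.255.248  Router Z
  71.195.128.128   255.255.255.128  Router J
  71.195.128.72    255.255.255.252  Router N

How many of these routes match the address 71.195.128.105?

2

Prefixes containing 71.195.128.105:
  0.0.0.0/0 (default, matches everything)
  71.0.0.0/8 (71.0.0.0 - 71.255.255.255)
Total matching entries: 2.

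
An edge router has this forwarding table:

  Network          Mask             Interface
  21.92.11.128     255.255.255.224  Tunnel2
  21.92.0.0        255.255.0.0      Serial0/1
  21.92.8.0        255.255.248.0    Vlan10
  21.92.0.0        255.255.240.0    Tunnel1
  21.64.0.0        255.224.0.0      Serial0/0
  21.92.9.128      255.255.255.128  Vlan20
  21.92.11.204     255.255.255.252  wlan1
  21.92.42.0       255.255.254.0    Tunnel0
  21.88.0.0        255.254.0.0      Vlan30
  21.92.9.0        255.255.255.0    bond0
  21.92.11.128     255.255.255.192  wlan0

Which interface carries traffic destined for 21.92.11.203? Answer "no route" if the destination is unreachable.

Routes whose prefix contains 21.92.11.203:
  21.64.0.0/11 (21.64.0.0 - 21.95.255.255) -> Serial0/0
  21.92.0.0/16 (21.92.0.0 - 21.92.255.255) -> Serial0/1
  21.92.0.0/20 (21.92.0.0 - 21.92.15.255) -> Tunnel1
  21.92.8.0/21 (21.92.8.0 - 21.92.15.255) -> Vlan10
More-specific entries that do NOT match:
  21.92.11.204/30 (21.92.11.204 - 21.92.11.207) does not contain 21.92.11.203
  21.92.11.128/27 (21.92.11.128 - 21.92.11.159) does not contain 21.92.11.203
  21.92.11.128/26 (21.92.11.128 - 21.92.11.191) does not contain 21.92.11.203
  21.92.9.128/25 (21.92.9.128 - 21.92.9.255) does not contain 21.92.11.203
  21.92.9.0/24 (21.92.9.0 - 21.92.9.255) does not contain 21.92.11.203
  21.92.42.0/23 (21.92.42.0 - 21.92.43.255) does not contain 21.92.11.203
Longest matching prefix is /21 -> interface Vlan10.

Vlan10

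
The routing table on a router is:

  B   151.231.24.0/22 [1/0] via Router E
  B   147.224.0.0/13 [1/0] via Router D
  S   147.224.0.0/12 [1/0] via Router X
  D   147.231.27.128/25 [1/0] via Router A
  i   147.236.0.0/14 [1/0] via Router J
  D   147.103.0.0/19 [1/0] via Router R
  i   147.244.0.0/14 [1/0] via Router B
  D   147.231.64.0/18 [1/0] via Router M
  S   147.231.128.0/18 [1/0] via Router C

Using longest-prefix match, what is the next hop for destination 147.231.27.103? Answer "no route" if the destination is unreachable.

Router D

Routes whose prefix contains 147.231.27.103:
  147.224.0.0/12 (147.224.0.0 - 147.239.255.255) -> Router X
  147.224.0.0/13 (147.224.0.0 - 147.231.255.255) -> Router D
More-specific entries that do NOT match:
  147.231.27.128/25 (147.231.27.128 - 147.231.27.255) does not contain 147.231.27.103
  151.231.24.0/22 (151.231.24.0 - 151.231.27.255) does not contain 147.231.27.103
  147.103.0.0/19 (147.103.0.0 - 147.103.31.255) does not contain 147.231.27.103
  147.231.64.0/18 (147.231.64.0 - 147.231.127.255) does not contain 147.231.27.103
  147.231.128.0/18 (147.231.128.0 - 147.231.191.255) does not contain 147.231.27.103
  147.236.0.0/14 (147.236.0.0 - 147.239.255.255) does not contain 147.231.27.103
  147.244.0.0/14 (147.244.0.0 - 147.247.255.255) does not contain 147.231.27.103
Longest matching prefix is /13 -> next hop Router D.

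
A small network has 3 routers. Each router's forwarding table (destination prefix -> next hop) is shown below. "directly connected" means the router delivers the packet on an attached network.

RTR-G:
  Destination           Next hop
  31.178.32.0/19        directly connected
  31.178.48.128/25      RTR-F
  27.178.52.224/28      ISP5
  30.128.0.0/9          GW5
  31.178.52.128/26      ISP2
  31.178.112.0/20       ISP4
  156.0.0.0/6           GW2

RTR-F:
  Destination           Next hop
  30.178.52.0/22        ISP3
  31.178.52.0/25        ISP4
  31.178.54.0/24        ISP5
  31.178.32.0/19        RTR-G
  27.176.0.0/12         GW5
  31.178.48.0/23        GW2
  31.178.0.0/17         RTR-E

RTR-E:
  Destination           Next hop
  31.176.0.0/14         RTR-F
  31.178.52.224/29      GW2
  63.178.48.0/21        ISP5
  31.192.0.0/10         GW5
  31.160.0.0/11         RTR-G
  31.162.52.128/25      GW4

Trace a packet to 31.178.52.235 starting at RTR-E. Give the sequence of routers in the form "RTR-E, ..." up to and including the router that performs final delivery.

At RTR-E: longest match for 31.178.52.235 is 31.176.0.0/14 -> RTR-F
At RTR-F: longest match for 31.178.52.235 is 31.178.32.0/19 -> RTR-G
At RTR-G: longest match for 31.178.52.235 is 31.178.32.0/19 -> directly connected

RTR-E, RTR-F, RTR-G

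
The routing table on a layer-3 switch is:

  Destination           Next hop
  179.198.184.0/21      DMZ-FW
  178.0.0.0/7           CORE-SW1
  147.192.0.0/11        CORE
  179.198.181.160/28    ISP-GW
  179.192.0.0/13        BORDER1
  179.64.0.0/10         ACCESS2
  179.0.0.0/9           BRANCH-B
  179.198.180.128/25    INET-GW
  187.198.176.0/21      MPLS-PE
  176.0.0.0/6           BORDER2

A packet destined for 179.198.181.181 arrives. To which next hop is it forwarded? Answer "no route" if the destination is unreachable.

Routes whose prefix contains 179.198.181.181:
  176.0.0.0/6 (176.0.0.0 - 179.255.255.255) -> BORDER2
  178.0.0.0/7 (178.0.0.0 - 179.255.255.255) -> CORE-SW1
  179.192.0.0/13 (179.192.0.0 - 179.199.255.255) -> BORDER1
More-specific entries that do NOT match:
  179.198.181.160/28 (179.198.181.160 - 179.198.181.175) does not contain 179.198.181.181
  179.198.180.128/25 (179.198.180.128 - 179.198.180.255) does not contain 179.198.181.181
  179.198.184.0/21 (179.198.184.0 - 179.198.191.255) does not contain 179.198.181.181
  187.198.176.0/21 (187.198.176.0 - 187.198.183.255) does not contain 179.198.181.181
Longest matching prefix is /13 -> next hop BORDER1.

BORDER1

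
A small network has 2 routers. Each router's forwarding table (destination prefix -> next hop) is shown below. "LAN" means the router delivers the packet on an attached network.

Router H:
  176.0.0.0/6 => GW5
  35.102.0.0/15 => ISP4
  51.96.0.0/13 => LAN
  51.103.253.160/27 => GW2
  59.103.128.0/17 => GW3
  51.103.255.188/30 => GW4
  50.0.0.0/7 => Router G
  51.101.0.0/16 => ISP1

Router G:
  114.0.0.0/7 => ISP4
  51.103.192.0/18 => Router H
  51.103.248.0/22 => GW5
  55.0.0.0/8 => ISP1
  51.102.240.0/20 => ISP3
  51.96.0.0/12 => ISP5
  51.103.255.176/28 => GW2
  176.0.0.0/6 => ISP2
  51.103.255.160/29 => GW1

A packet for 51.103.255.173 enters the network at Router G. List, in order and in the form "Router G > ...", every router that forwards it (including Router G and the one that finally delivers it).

Router G > Router H

At Router G: longest match for 51.103.255.173 is 51.103.192.0/18 -> Router H
At Router H: longest match for 51.103.255.173 is 51.96.0.0/13 -> LAN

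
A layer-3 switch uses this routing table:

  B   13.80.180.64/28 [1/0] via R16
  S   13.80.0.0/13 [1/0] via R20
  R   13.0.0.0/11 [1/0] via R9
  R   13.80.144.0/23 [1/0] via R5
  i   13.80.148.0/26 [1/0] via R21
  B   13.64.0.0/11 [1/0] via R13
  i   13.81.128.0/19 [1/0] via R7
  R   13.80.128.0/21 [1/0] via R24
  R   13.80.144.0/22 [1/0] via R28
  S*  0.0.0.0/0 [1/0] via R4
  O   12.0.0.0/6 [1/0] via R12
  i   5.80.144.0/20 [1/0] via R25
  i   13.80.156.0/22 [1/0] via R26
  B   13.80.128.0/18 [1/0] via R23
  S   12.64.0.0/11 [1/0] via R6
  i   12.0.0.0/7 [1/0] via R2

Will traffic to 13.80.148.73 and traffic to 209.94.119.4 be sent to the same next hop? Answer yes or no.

no

13.80.148.73: longest match 13.80.128.0/18 -> R23
209.94.119.4: longest match 0.0.0.0/0 -> R4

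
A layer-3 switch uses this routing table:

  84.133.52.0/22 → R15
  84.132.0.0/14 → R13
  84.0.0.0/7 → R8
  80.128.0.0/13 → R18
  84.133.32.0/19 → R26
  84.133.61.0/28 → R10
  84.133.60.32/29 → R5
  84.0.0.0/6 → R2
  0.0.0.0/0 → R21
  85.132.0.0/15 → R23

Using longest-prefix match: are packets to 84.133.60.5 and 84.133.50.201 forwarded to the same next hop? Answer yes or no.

84.133.60.5: longest match 84.133.32.0/19 -> R26
84.133.50.201: longest match 84.133.32.0/19 -> R26

yes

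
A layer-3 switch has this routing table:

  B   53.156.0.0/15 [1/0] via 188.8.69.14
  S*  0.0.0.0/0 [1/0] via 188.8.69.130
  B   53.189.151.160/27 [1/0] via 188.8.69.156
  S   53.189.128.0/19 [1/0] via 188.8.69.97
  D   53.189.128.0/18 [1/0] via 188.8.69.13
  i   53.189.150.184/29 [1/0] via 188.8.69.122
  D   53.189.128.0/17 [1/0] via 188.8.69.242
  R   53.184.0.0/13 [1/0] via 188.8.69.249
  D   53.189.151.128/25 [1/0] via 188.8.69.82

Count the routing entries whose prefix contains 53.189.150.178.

5

Prefixes containing 53.189.150.178:
  0.0.0.0/0 (default, matches everything)
  53.184.0.0/13 (53.184.0.0 - 53.191.255.255)
  53.189.128.0/17 (53.189.128.0 - 53.189.255.255)
  53.189.128.0/18 (53.189.128.0 - 53.189.191.255)
  53.189.128.0/19 (53.189.128.0 - 53.189.159.255)
Total matching entries: 5.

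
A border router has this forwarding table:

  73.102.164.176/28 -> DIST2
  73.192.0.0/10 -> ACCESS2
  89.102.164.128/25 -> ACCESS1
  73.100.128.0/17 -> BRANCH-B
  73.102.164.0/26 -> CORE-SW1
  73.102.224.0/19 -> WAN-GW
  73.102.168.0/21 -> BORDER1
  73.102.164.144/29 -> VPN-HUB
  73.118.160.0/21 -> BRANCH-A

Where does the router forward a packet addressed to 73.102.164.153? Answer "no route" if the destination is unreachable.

No entry's prefix contains 73.102.164.153; there is no default route.

no route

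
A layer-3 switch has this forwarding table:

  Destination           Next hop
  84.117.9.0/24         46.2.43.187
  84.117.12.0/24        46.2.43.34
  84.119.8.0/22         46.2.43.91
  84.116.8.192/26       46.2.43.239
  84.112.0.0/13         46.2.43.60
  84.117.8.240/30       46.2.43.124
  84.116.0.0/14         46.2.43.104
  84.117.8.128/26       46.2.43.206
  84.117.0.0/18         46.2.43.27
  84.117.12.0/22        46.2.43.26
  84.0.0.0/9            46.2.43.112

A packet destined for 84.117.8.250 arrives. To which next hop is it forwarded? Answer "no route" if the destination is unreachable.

Routes whose prefix contains 84.117.8.250:
  84.0.0.0/9 (84.0.0.0 - 84.127.255.255) -> 46.2.43.112
  84.112.0.0/13 (84.112.0.0 - 84.119.255.255) -> 46.2.43.60
  84.116.0.0/14 (84.116.0.0 - 84.119.255.255) -> 46.2.43.104
  84.117.0.0/18 (84.117.0.0 - 84.117.63.255) -> 46.2.43.27
More-specific entries that do NOT match:
  84.117.8.240/30 (84.117.8.240 - 84.117.8.243) does not contain 84.117.8.250
  84.116.8.192/26 (84.116.8.192 - 84.116.8.255) does not contain 84.117.8.250
  84.117.8.128/26 (84.117.8.128 - 84.117.8.191) does not contain 84.117.8.250
  84.117.9.0/24 (84.117.9.0 - 84.117.9.255) does not contain 84.117.8.250
  84.117.12.0/24 (84.117.12.0 - 84.117.12.255) does not contain 84.117.8.250
  84.119.8.0/22 (84.119.8.0 - 84.119.11.255) does not contain 84.117.8.250
  84.117.12.0/22 (84.117.12.0 - 84.117.15.255) does not contain 84.117.8.250
Longest matching prefix is /18 -> next hop 46.2.43.27.

46.2.43.27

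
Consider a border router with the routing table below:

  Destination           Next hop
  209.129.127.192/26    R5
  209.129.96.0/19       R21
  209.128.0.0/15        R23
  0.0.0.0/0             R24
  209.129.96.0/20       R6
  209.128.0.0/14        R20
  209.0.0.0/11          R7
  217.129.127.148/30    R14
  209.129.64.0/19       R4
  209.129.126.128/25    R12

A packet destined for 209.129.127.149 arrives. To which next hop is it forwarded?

R21

Routes whose prefix contains 209.129.127.149:
  0.0.0.0/0 (default, matches everything) -> R24
  209.128.0.0/14 (209.128.0.0 - 209.131.255.255) -> R20
  209.128.0.0/15 (209.128.0.0 - 209.129.255.255) -> R23
  209.129.96.0/19 (209.129.96.0 - 209.129.127.255) -> R21
More-specific entries that do NOT match:
  217.129.127.148/30 (217.129.127.148 - 217.129.127.151) does not contain 209.129.127.149
  209.129.127.192/26 (209.129.127.192 - 209.129.127.255) does not contain 209.129.127.149
  209.129.126.128/25 (209.129.126.128 - 209.129.126.255) does not contain 209.129.127.149
  209.129.96.0/20 (209.129.96.0 - 209.129.111.255) does not contain 209.129.127.149
Longest matching prefix is /19 -> next hop R21.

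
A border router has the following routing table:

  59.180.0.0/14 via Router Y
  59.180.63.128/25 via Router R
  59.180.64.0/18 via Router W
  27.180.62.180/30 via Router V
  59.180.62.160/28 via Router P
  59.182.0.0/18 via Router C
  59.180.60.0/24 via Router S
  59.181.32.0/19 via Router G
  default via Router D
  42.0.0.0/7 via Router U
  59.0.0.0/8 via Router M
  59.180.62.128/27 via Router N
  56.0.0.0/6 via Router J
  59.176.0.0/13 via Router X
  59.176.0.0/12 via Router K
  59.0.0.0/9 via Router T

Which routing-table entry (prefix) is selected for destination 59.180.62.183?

Entries matching 59.180.62.183:
  0.0.0.0/0 (default, matches everything)
  56.0.0.0/6 (56.0.0.0 - 59.255.255.255)
  59.0.0.0/8 (59.0.0.0 - 59.255.255.255)
  59.176.0.0/12 (59.176.0.0 - 59.191.255.255)
  59.176.0.0/13 (59.176.0.0 - 59.183.255.255)
  59.180.0.0/14 (59.180.0.0 - 59.183.255.255)
Most specific is 59.180.0.0/14.

59.180.0.0/14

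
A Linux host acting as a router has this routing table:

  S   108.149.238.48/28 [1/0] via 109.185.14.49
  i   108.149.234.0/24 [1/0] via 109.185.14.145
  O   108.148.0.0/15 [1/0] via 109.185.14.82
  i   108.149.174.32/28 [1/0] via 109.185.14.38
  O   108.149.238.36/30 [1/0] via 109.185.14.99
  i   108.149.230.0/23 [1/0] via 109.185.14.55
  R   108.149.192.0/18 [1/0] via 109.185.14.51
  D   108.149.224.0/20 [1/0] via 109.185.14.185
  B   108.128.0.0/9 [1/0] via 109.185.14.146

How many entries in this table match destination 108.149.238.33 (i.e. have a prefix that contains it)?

4

Prefixes containing 108.149.238.33:
  108.128.0.0/9 (108.128.0.0 - 108.255.255.255)
  108.148.0.0/15 (108.148.0.0 - 108.149.255.255)
  108.149.192.0/18 (108.149.192.0 - 108.149.255.255)
  108.149.224.0/20 (108.149.224.0 - 108.149.239.255)
Total matching entries: 4.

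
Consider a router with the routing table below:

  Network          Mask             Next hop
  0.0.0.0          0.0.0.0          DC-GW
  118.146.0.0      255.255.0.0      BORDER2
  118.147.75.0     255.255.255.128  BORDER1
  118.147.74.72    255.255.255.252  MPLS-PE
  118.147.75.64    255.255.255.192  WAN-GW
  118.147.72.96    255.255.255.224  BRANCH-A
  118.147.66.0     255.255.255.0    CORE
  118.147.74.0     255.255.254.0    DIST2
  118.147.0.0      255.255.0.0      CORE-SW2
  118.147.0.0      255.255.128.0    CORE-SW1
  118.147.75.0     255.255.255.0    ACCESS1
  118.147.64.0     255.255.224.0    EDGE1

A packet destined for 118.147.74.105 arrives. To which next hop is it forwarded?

DIST2

Routes whose prefix contains 118.147.74.105:
  0.0.0.0/0 (default, matches everything) -> DC-GW
  118.147.0.0/16 (118.147.0.0 - 118.147.255.255) -> CORE-SW2
  118.147.0.0/17 (118.147.0.0 - 118.147.127.255) -> CORE-SW1
  118.147.64.0/19 (118.147.64.0 - 118.147.95.255) -> EDGE1
  118.147.74.0/23 (118.147.74.0 - 118.147.75.255) -> DIST2
More-specific entries that do NOT match:
  118.147.74.72/30 (118.147.74.72 - 118.147.74.75) does not contain 118.147.74.105
  118.147.72.96/27 (118.147.72.96 - 118.147.72.127) does not contain 118.147.74.105
  118.147.75.64/26 (118.147.75.64 - 118.147.75.127) does not contain 118.147.74.105
  118.147.75.0/25 (118.147.75.0 - 118.147.75.127) does not contain 118.147.74.105
  118.147.66.0/24 (118.147.66.0 - 118.147.66.255) does not contain 118.147.74.105
  118.147.75.0/24 (118.147.75.0 - 118.147.75.255) does not contain 118.147.74.105
Longest matching prefix is /23 -> next hop DIST2.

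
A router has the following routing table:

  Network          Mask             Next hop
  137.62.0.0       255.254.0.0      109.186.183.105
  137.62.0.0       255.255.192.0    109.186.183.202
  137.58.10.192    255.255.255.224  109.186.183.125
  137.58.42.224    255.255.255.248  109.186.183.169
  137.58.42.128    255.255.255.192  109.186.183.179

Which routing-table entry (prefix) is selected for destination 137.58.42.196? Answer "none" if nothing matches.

none

137.58.42.196 is outside every listed prefix and there is no default route.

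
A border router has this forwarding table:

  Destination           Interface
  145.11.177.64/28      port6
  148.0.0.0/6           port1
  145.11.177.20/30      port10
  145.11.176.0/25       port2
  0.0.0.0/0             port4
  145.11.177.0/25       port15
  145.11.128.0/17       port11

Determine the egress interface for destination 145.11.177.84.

Routes whose prefix contains 145.11.177.84:
  0.0.0.0/0 (default, matches everything) -> port4
  145.11.128.0/17 (145.11.128.0 - 145.11.255.255) -> port11
  145.11.177.0/25 (145.11.177.0 - 145.11.177.127) -> port15
More-specific entries that do NOT match:
  145.11.177.20/30 (145.11.177.20 - 145.11.177.23) does not contain 145.11.177.84
  145.11.177.64/28 (145.11.177.64 - 145.11.177.79) does not contain 145.11.177.84
Longest matching prefix is /25 -> interface port15.

port15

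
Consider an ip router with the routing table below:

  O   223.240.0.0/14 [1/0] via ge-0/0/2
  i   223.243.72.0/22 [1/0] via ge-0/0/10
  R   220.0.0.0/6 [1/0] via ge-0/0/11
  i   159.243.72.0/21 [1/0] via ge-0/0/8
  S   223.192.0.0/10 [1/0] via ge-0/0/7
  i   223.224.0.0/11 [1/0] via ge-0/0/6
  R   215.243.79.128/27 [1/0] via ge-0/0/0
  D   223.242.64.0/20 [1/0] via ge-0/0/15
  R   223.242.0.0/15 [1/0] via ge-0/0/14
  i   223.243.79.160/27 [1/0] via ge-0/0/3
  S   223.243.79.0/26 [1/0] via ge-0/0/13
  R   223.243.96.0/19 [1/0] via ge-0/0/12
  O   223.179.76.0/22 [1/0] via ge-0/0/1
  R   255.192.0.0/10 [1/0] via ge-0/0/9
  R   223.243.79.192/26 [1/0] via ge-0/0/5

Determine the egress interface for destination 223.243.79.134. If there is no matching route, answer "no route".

Routes whose prefix contains 223.243.79.134:
  220.0.0.0/6 (220.0.0.0 - 223.255.255.255) -> ge-0/0/11
  223.192.0.0/10 (223.192.0.0 - 223.255.255.255) -> ge-0/0/7
  223.224.0.0/11 (223.224.0.0 - 223.255.255.255) -> ge-0/0/6
  223.240.0.0/14 (223.240.0.0 - 223.243.255.255) -> ge-0/0/2
  223.242.0.0/15 (223.242.0.0 - 223.243.255.255) -> ge-0/0/14
More-specific entries that do NOT match:
  215.243.79.128/27 (215.243.79.128 - 215.243.79.159) does not contain 223.243.79.134
  223.243.79.160/27 (223.243.79.160 - 223.243.79.191) does not contain 223.243.79.134
  223.243.79.0/26 (223.243.79.0 - 223.243.79.63) does not contain 223.243.79.134
  223.243.79.192/26 (223.243.79.192 - 223.243.79.255) does not contain 223.243.79.134
  223.243.72.0/22 (223.243.72.0 - 223.243.75.255) does not contain 223.243.79.134
  223.179.76.0/22 (223.179.76.0 - 223.179.79.255) does not contain 223.243.79.134
  159.243.72.0/21 (159.243.72.0 - 159.243.79.255) does not contain 223.243.79.134
  223.242.64.0/20 (223.242.64.0 - 223.242.79.255) does not contain 223.243.79.134
  223.243.96.0/19 (223.243.96.0 - 223.243.127.255) does not contain 223.243.79.134
Longest matching prefix is /15 -> interface ge-0/0/14.

ge-0/0/14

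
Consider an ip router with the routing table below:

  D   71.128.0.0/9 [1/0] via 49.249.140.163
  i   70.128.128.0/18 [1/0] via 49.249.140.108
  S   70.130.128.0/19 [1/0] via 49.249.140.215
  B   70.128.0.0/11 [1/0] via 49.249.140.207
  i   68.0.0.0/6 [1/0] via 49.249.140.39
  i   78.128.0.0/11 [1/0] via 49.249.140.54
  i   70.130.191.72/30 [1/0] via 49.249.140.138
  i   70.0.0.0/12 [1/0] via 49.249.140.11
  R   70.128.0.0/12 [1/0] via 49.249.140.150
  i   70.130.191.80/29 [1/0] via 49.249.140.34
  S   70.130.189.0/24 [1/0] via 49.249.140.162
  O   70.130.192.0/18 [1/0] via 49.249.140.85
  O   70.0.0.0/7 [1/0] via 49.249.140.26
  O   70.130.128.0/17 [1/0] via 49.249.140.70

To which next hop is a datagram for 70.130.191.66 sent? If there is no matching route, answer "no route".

Routes whose prefix contains 70.130.191.66:
  68.0.0.0/6 (68.0.0.0 - 71.255.255.255) -> 49.249.140.39
  70.0.0.0/7 (70.0.0.0 - 71.255.255.255) -> 49.249.140.26
  70.128.0.0/11 (70.128.0.0 - 70.159.255.255) -> 49.249.140.207
  70.128.0.0/12 (70.128.0.0 - 70.143.255.255) -> 49.249.140.150
  70.130.128.0/17 (70.130.128.0 - 70.130.255.255) -> 49.249.140.70
More-specific entries that do NOT match:
  70.130.191.72/30 (70.130.191.72 - 70.130.191.75) does not contain 70.130.191.66
  70.130.191.80/29 (70.130.191.80 - 70.130.191.87) does not contain 70.130.191.66
  70.130.189.0/24 (70.130.189.0 - 70.130.189.255) does not contain 70.130.191.66
  70.130.128.0/19 (70.130.128.0 - 70.130.159.255) does not contain 70.130.191.66
  70.128.128.0/18 (70.128.128.0 - 70.128.191.255) does not contain 70.130.191.66
  70.130.192.0/18 (70.130.192.0 - 70.130.255.255) does not contain 70.130.191.66
Longest matching prefix is /17 -> next hop 49.249.140.70.

49.249.140.70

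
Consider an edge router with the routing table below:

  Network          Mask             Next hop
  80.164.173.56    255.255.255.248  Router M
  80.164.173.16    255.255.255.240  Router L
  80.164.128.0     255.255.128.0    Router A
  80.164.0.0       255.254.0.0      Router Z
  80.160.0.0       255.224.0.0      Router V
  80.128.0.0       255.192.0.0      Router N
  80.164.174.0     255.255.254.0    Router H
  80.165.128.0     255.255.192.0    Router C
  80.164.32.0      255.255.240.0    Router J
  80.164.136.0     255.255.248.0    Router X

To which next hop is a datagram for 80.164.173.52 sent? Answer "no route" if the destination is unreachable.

Router A

Routes whose prefix contains 80.164.173.52:
  80.128.0.0/10 (80.128.0.0 - 80.191.255.255) -> Router N
  80.160.0.0/11 (80.160.0.0 - 80.191.255.255) -> Router V
  80.164.0.0/15 (80.164.0.0 - 80.165.255.255) -> Router Z
  80.164.128.0/17 (80.164.128.0 - 80.164.255.255) -> Router A
More-specific entries that do NOT match:
  80.164.173.56/29 (80.164.173.56 - 80.164.173.63) does not contain 80.164.173.52
  80.164.173.16/28 (80.164.173.16 - 80.164.173.31) does not contain 80.164.173.52
  80.164.174.0/23 (80.164.174.0 - 80.164.175.255) does not contain 80.164.173.52
  80.164.136.0/21 (80.164.136.0 - 80.164.143.255) does not contain 80.164.173.52
  80.164.32.0/20 (80.164.32.0 - 80.164.47.255) does not contain 80.164.173.52
  80.165.128.0/18 (80.165.128.0 - 80.165.191.255) does not contain 80.164.173.52
Longest matching prefix is /17 -> next hop Router A.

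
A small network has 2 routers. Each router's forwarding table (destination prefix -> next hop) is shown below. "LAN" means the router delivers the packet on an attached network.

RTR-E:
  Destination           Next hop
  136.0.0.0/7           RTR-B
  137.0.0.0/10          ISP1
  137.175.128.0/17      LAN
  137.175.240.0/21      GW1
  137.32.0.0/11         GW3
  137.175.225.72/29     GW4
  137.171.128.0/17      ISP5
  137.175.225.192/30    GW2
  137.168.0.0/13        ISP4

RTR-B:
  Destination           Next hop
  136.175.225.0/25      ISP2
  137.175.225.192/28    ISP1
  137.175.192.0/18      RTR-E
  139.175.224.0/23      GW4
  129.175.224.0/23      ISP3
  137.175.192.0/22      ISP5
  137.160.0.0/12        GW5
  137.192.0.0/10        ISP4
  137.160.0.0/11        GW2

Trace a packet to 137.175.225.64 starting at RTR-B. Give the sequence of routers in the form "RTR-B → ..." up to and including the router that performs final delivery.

RTR-B → RTR-E

At RTR-B: longest match for 137.175.225.64 is 137.175.192.0/18 -> RTR-E
At RTR-E: longest match for 137.175.225.64 is 137.175.128.0/17 -> LAN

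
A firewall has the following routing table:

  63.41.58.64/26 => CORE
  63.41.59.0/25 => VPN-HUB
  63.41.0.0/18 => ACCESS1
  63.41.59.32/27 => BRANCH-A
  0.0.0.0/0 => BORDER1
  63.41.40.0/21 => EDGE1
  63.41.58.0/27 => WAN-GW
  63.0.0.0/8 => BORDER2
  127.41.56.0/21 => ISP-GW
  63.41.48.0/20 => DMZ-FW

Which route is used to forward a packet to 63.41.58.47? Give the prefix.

63.41.48.0/20

Entries matching 63.41.58.47:
  0.0.0.0/0 (default, matches everything)
  63.0.0.0/8 (63.0.0.0 - 63.255.255.255)
  63.41.0.0/18 (63.41.0.0 - 63.41.63.255)
  63.41.48.0/20 (63.41.48.0 - 63.41.63.255)
Most specific is 63.41.48.0/20.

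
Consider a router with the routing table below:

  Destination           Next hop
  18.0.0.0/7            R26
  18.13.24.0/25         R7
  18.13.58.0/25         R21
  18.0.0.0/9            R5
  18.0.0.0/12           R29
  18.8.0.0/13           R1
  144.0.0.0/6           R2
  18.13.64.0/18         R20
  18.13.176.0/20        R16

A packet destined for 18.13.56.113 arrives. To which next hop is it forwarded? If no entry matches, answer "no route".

Routes whose prefix contains 18.13.56.113:
  18.0.0.0/7 (18.0.0.0 - 19.255.255.255) -> R26
  18.0.0.0/9 (18.0.0.0 - 18.127.255.255) -> R5
  18.0.0.0/12 (18.0.0.0 - 18.15.255.255) -> R29
  18.8.0.0/13 (18.8.0.0 - 18.15.255.255) -> R1
More-specific entries that do NOT match:
  18.13.24.0/25 (18.13.24.0 - 18.13.24.127) does not contain 18.13.56.113
  18.13.58.0/25 (18.13.58.0 - 18.13.58.127) does not contain 18.13.56.113
  18.13.176.0/20 (18.13.176.0 - 18.13.191.255) does not contain 18.13.56.113
  18.13.64.0/18 (18.13.64.0 - 18.13.127.255) does not contain 18.13.56.113
Longest matching prefix is /13 -> next hop R1.

R1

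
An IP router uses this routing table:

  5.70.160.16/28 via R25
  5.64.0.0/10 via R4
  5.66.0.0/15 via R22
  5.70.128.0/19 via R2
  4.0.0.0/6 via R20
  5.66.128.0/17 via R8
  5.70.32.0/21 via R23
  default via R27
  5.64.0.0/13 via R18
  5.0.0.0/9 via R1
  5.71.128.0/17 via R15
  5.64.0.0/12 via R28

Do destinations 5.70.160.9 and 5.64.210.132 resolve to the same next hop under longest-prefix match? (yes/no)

5.70.160.9: longest match 5.64.0.0/13 -> R18
5.64.210.132: longest match 5.64.0.0/13 -> R18

yes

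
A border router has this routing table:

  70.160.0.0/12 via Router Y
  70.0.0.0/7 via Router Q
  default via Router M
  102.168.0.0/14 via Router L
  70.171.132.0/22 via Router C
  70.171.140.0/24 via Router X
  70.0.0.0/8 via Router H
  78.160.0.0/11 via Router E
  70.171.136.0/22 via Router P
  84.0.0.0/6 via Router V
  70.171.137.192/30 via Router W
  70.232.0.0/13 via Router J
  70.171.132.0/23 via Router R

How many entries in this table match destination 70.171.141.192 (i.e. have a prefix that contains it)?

4

Prefixes containing 70.171.141.192:
  0.0.0.0/0 (default, matches everything)
  70.0.0.0/7 (70.0.0.0 - 71.255.255.255)
  70.0.0.0/8 (70.0.0.0 - 70.255.255.255)
  70.160.0.0/12 (70.160.0.0 - 70.175.255.255)
Total matching entries: 4.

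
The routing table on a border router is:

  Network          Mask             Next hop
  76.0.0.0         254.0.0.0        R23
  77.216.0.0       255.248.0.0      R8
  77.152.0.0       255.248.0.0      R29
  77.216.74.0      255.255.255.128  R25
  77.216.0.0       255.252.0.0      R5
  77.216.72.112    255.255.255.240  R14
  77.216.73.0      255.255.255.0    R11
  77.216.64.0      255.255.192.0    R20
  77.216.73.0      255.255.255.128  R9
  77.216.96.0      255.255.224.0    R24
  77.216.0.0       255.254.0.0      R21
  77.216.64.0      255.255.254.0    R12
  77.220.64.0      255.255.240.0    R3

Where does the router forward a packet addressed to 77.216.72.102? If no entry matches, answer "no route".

Routes whose prefix contains 77.216.72.102:
  76.0.0.0/7 (76.0.0.0 - 77.255.255.255) -> R23
  77.216.0.0/13 (77.216.0.0 - 77.223.255.255) -> R8
  77.216.0.0/14 (77.216.0.0 - 77.219.255.255) -> R5
  77.216.0.0/15 (77.216.0.0 - 77.217.255.255) -> R21
  77.216.64.0/18 (77.216.64.0 - 77.216.127.255) -> R20
More-specific entries that do NOT match:
  77.216.72.112/28 (77.216.72.112 - 77.216.72.127) does not contain 77.216.72.102
  77.216.74.0/25 (77.216.74.0 - 77.216.74.127) does not contain 77.216.72.102
  77.216.73.0/25 (77.216.73.0 - 77.216.73.127) does not contain 77.216.72.102
  77.216.73.0/24 (77.216.73.0 - 77.216.73.255) does not contain 77.216.72.102
  77.216.64.0/23 (77.216.64.0 - 77.216.65.255) does not contain 77.216.72.102
  77.220.64.0/20 (77.220.64.0 - 77.220.79.255) does not contain 77.216.72.102
  77.216.96.0/19 (77.216.96.0 - 77.216.127.255) does not contain 77.216.72.102
Longest matching prefix is /18 -> next hop R20.

R20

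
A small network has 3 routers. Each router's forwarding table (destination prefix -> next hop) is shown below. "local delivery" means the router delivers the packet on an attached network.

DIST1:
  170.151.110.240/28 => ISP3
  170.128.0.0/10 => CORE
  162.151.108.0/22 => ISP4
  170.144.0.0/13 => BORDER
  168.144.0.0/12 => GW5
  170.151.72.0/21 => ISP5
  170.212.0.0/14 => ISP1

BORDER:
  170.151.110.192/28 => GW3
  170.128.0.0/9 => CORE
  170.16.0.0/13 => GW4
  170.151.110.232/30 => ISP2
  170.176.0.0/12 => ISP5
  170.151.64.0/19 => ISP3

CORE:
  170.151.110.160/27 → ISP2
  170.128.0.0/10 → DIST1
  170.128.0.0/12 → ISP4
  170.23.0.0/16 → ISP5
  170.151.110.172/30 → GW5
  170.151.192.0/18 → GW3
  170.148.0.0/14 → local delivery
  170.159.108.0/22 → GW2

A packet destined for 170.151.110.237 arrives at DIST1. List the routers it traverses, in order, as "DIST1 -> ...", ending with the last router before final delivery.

DIST1 -> BORDER -> CORE

At DIST1: longest match for 170.151.110.237 is 170.144.0.0/13 -> BORDER
At BORDER: longest match for 170.151.110.237 is 170.128.0.0/9 -> CORE
At CORE: longest match for 170.151.110.237 is 170.148.0.0/14 -> local delivery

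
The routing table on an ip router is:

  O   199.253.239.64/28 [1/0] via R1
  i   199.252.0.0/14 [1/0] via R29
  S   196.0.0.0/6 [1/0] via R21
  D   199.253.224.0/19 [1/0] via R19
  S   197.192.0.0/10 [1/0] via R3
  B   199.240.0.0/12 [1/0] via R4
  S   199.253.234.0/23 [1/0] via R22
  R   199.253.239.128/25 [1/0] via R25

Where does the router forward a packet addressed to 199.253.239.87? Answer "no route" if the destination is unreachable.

Routes whose prefix contains 199.253.239.87:
  196.0.0.0/6 (196.0.0.0 - 199.255.255.255) -> R21
  199.240.0.0/12 (199.240.0.0 - 199.255.255.255) -> R4
  199.252.0.0/14 (199.252.0.0 - 199.255.255.255) -> R29
  199.253.224.0/19 (199.253.224.0 - 199.253.255.255) -> R19
More-specific entries that do NOT match:
  199.253.239.64/28 (199.253.239.64 - 199.253.239.79) does not contain 199.253.239.87
  199.253.239.128/25 (199.253.239.128 - 199.253.239.255) does not contain 199.253.239.87
  199.253.234.0/23 (199.253.234.0 - 199.253.235.255) does not contain 199.253.239.87
Longest matching prefix is /19 -> next hop R19.

R19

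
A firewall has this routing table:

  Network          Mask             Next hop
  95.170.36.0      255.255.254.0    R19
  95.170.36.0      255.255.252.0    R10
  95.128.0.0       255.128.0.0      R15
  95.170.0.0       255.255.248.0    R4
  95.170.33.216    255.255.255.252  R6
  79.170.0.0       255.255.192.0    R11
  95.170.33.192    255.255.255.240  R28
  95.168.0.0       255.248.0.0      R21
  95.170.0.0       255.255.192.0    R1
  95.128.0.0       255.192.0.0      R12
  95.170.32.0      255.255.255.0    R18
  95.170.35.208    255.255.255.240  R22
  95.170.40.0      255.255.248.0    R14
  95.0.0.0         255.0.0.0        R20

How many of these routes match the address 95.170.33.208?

Prefixes containing 95.170.33.208:
  95.0.0.0/8 (95.0.0.0 - 95.255.255.255)
  95.128.0.0/9 (95.128.0.0 - 95.255.255.255)
  95.128.0.0/10 (95.128.0.0 - 95.191.255.255)
  95.168.0.0/13 (95.168.0.0 - 95.175.255.255)
  95.170.0.0/18 (95.170.0.0 - 95.170.63.255)
Total matching entries: 5.

5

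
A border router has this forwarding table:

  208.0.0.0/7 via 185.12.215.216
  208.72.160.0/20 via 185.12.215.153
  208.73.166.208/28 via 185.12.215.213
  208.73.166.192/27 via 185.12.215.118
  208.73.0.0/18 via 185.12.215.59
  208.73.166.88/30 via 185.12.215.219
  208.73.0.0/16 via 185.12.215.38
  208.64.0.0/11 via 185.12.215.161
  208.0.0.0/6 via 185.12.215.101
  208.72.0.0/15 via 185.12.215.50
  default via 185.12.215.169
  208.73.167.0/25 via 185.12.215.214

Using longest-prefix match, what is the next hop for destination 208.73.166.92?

185.12.215.38

Routes whose prefix contains 208.73.166.92:
  0.0.0.0/0 (default, matches everything) -> 185.12.215.169
  208.0.0.0/6 (208.0.0.0 - 211.255.255.255) -> 185.12.215.101
  208.0.0.0/7 (208.0.0.0 - 209.255.255.255) -> 185.12.215.216
  208.64.0.0/11 (208.64.0.0 - 208.95.255.255) -> 185.12.215.161
  208.72.0.0/15 (208.72.0.0 - 208.73.255.255) -> 185.12.215.50
  208.73.0.0/16 (208.73.0.0 - 208.73.255.255) -> 185.12.215.38
More-specific entries that do NOT match:
  208.73.166.88/30 (208.73.166.88 - 208.73.166.91) does not contain 208.73.166.92
  208.73.166.208/28 (208.73.166.208 - 208.73.166.223) does not contain 208.73.166.92
  208.73.166.192/27 (208.73.166.192 - 208.73.166.223) does not contain 208.73.166.92
  208.73.167.0/25 (208.73.167.0 - 208.73.167.127) does not contain 208.73.166.92
  208.72.160.0/20 (208.72.160.0 - 208.72.175.255) does not contain 208.73.166.92
  208.73.0.0/18 (208.73.0.0 - 208.73.63.255) does not contain 208.73.166.92
Longest matching prefix is /16 -> next hop 185.12.215.38.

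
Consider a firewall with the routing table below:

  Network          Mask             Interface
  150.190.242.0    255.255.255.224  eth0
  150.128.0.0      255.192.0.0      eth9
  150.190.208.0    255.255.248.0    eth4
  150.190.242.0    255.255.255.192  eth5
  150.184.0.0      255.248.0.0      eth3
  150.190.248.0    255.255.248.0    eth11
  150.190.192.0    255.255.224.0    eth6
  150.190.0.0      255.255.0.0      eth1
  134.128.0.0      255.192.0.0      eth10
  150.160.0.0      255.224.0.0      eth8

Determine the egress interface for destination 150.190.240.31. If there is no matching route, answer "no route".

eth1

Routes whose prefix contains 150.190.240.31:
  150.128.0.0/10 (150.128.0.0 - 150.191.255.255) -> eth9
  150.160.0.0/11 (150.160.0.0 - 150.191.255.255) -> eth8
  150.184.0.0/13 (150.184.0.0 - 150.191.255.255) -> eth3
  150.190.0.0/16 (150.190.0.0 - 150.190.255.255) -> eth1
More-specific entries that do NOT match:
  150.190.242.0/27 (150.190.242.0 - 150.190.242.31) does not contain 150.190.240.31
  150.190.242.0/26 (150.190.242.0 - 150.190.242.63) does not contain 150.190.240.31
  150.190.208.0/21 (150.190.208.0 - 150.190.215.255) does not contain 150.190.240.31
  150.190.248.0/21 (150.190.248.0 - 150.190.255.255) does not contain 150.190.240.31
  150.190.192.0/19 (150.190.192.0 - 150.190.223.255) does not contain 150.190.240.31
Longest matching prefix is /16 -> interface eth1.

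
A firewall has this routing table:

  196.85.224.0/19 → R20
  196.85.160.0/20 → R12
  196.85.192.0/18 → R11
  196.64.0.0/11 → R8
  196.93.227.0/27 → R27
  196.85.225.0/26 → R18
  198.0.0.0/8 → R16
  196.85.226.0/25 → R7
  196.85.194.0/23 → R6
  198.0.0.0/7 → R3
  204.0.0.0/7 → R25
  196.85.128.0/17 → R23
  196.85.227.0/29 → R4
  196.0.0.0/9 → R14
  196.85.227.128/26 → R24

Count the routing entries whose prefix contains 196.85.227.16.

Prefixes containing 196.85.227.16:
  196.0.0.0/9 (196.0.0.0 - 196.127.255.255)
  196.64.0.0/11 (196.64.0.0 - 196.95.255.255)
  196.85.128.0/17 (196.85.128.0 - 196.85.255.255)
  196.85.192.0/18 (196.85.192.0 - 196.85.255.255)
  196.85.224.0/19 (196.85.224.0 - 196.85.255.255)
Total matching entries: 5.

5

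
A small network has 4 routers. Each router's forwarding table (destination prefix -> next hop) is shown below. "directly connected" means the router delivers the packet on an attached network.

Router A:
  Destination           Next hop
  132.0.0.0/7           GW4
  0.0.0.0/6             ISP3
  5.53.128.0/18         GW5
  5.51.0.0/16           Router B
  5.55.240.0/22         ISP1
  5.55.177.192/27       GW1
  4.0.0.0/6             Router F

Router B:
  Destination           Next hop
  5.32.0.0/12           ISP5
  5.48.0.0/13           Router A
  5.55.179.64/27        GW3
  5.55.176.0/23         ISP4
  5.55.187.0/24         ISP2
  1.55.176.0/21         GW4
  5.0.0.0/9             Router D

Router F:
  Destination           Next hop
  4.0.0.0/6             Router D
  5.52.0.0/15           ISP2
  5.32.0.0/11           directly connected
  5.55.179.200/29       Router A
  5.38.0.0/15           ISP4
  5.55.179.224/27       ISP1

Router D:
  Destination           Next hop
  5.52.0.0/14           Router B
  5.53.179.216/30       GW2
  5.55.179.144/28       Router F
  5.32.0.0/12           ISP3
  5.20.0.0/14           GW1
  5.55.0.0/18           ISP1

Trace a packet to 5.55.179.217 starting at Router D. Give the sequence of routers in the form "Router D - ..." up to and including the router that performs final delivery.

Router D - Router B - Router A - Router F

At Router D: longest match for 5.55.179.217 is 5.52.0.0/14 -> Router B
At Router B: longest match for 5.55.179.217 is 5.48.0.0/13 -> Router A
At Router A: longest match for 5.55.179.217 is 4.0.0.0/6 -> Router F
At Router F: longest match for 5.55.179.217 is 5.32.0.0/11 -> directly connected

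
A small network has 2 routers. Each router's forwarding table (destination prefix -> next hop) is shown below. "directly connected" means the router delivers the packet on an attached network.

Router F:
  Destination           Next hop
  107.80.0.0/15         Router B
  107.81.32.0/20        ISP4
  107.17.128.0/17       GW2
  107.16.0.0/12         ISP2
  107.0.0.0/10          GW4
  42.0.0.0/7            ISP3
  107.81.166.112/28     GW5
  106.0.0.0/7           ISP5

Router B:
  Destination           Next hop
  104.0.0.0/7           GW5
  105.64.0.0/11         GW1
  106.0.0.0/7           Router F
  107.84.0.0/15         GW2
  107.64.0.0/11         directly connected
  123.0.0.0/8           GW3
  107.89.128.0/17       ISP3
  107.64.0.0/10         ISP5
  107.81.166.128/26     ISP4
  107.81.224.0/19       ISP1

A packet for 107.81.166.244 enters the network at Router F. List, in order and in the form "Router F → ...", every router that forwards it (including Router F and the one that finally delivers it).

Router F → Router B

At Router F: longest match for 107.81.166.244 is 107.80.0.0/15 -> Router B
At Router B: longest match for 107.81.166.244 is 107.64.0.0/11 -> directly connected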